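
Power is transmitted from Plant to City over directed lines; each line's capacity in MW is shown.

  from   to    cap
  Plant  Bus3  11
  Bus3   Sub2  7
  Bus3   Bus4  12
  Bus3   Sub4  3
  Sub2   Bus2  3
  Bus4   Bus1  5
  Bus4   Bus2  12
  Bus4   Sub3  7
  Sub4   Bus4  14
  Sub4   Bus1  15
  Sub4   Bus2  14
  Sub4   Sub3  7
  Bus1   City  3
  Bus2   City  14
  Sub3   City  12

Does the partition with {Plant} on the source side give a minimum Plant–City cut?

Given cut capacity: 11 = 11.
Augment Plant→Bus3→Sub2→Bus2→City: bottleneck 3, flow now 3.
Augment Plant→Bus3→Bus4→Bus1→City: bottleneck 3, flow now 6.
Augment Plant→Bus3→Bus4→Bus2→City: bottleneck 5, flow now 11.
No augmenting path remains; maximum flow = 11.
Cut capacity 11 equals the max flow, so it is a minimum cut.

Yes — it is a minimum cut (capacity 11).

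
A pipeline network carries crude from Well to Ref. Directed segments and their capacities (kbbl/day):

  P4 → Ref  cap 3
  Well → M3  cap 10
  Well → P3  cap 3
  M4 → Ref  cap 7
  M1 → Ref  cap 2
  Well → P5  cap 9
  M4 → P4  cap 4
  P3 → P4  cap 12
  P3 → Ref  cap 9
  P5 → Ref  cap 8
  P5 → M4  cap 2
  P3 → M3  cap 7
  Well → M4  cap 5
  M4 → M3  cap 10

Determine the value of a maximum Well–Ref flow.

17

Augment Well→P5→Ref: bottleneck 8, flow now 8.
Augment Well→M4→Ref: bottleneck 5, flow now 13.
Augment Well→P3→Ref: bottleneck 3, flow now 16.
Augment Well→P5→M4→Ref: bottleneck 1, flow now 17.
No augmenting path remains; maximum flow = 17.
In the residual graph, reachable from Well: {Well, M3}.
Min-cut edges: Well→P5 (9), Well→M4 (5), Well→P3 (3); capacity 9 + 5 + 3 = 17.
This cut is saturated, so no flow can exceed 17.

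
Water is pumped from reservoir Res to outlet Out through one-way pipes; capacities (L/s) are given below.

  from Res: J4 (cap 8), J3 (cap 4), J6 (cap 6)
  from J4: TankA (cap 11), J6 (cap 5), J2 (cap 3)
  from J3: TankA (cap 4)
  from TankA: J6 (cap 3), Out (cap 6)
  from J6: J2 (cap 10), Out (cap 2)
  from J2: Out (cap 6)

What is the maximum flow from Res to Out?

14

Augment Res→J6→Out: bottleneck 2, flow now 2.
Augment Res→J4→TankA→Out: bottleneck 6, flow now 8.
Augment Res→J4→J2→Out: bottleneck 2, flow now 10.
Augment Res→J6→J2→Out: bottleneck 4, flow now 14.
No augmenting path remains; maximum flow = 14.
In the residual graph, reachable from Res: {Res, J4, J3, TankA, J6, J2}.
Min-cut edges: TankA→Out (6), J6→Out (2), J2→Out (6); capacity 6 + 2 + 6 = 14.
This cut is saturated, so no flow can exceed 14.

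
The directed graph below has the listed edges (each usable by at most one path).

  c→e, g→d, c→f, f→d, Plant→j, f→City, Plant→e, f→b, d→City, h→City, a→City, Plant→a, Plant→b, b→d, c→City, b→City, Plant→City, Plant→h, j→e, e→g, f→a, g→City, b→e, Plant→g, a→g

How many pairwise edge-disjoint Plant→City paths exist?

6

Assign every edge capacity 1; by Menger, the answer equals the max flow.
Path Plant→City (+1); total 1.
Path Plant→a→City (+1); total 2.
Path Plant→b→City (+1); total 3.
Path Plant→g→City (+1); total 4.
Path Plant→h→City (+1); total 5.
Path Plant→e→g→d→City (+1); total 6.
No residual Plant→City path; max flow = 6.
Certifying cut of size 6: {Plant→City, Plant→a, Plant→b, Plant→g, Plant→h, e→g}.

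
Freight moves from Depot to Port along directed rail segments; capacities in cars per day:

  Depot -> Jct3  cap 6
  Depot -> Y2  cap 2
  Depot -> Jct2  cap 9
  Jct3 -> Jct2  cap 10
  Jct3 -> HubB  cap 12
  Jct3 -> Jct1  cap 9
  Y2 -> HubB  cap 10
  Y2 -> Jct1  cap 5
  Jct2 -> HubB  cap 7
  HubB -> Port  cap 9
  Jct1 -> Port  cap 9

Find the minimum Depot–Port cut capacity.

15

Augment Depot→Jct3→HubB→Port: bottleneck 6, flow now 6.
Augment Depot→Y2→HubB→Port: bottleneck 2, flow now 8.
Augment Depot→Jct2→HubB→Port: bottleneck 1, flow now 9.
Augment Depot→Jct2→HubB→Jct3→Jct1→Port: bottleneck 6, flow now 15. (uses reverse residual edge)
No augmenting path remains; maximum flow = 15.
By max-flow min-cut, the minimum cut capacity equals the max flow.
In the residual graph, reachable from Depot: {Depot, Jct2}.
Min-cut edges: Depot→Jct3 (6), Depot→Y2 (2), Jct2→HubB (7); capacity 6 + 2 + 7 = 15.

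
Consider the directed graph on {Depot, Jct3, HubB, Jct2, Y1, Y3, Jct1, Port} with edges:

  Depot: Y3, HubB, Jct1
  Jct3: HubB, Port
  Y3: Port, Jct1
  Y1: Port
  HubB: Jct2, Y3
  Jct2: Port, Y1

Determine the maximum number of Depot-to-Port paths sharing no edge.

2

Assign every edge capacity 1; by Menger, the answer equals the max flow.
Path Depot→Y3→Port (+1); total 1.
Path Depot→HubB→Jct2→Port (+1); total 2.
No residual Depot→Port path; max flow = 2.
Certifying cut of size 2: {Depot→HubB, Depot→Y3}.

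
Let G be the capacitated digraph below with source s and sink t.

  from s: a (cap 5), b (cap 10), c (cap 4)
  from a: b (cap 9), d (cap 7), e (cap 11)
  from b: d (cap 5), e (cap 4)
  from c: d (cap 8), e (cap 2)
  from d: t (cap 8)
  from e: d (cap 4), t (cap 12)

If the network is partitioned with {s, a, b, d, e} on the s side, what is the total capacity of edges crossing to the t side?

24

Edges leaving {s, a, b, d, e}: s→c (4), d→t (8), e→t (12).
Cut capacity = 4 + 8 + 12 = 24.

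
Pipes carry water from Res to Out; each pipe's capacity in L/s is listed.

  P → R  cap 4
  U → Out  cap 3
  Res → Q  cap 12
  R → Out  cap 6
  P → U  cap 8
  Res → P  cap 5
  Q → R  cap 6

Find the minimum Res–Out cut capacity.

9

Augment Res→P→R→Out: bottleneck 4, flow now 4.
Augment Res→P→U→Out: bottleneck 1, flow now 5.
Augment Res→Q→R→Out: bottleneck 2, flow now 7.
Augment Res→Q→R→P→U→Out: bottleneck 2, flow now 9. (uses reverse residual edge)
No augmenting path remains; maximum flow = 9.
By max-flow min-cut, the minimum cut capacity equals the max flow.
In the residual graph, reachable from Res: {Res, P, Q, R, U}.
Min-cut edges: R→Out (6), U→Out (3); capacity 6 + 3 = 9.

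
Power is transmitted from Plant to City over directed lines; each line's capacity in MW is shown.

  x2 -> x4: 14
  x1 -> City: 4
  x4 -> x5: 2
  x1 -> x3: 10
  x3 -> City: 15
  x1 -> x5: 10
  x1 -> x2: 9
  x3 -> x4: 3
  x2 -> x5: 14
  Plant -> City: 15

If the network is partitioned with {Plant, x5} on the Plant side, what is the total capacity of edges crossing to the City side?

15

Edges leaving {Plant, x5}: Plant→City (15).
Cut capacity = 15 = 15.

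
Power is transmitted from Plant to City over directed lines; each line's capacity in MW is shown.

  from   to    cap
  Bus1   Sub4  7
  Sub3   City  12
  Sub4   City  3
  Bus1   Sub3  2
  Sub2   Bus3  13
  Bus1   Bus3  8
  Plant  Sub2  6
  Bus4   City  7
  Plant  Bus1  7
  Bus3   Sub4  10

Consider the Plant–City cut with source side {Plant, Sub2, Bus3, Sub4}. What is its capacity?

Edges leaving {Plant, Sub2, Bus3, Sub4}: Plant→Bus1 (7), Sub4→City (3).
Cut capacity = 7 + 3 = 10.

10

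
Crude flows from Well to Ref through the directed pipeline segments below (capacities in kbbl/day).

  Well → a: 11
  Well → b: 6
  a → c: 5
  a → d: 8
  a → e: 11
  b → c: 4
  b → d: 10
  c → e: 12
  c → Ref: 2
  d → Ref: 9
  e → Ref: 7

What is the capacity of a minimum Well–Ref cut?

17

Augment Well→a→c→Ref: bottleneck 2, flow now 2.
Augment Well→a→d→Ref: bottleneck 8, flow now 10.
Augment Well→a→e→Ref: bottleneck 1, flow now 11.
Augment Well→b→d→Ref: bottleneck 1, flow now 12.
Augment Well→b→c→e→Ref: bottleneck 4, flow now 16.
Augment Well→b→d→a→e→Ref: bottleneck 1, flow now 17. (uses reverse residual edge)
No augmenting path remains; maximum flow = 17.
By max-flow min-cut, the minimum cut capacity equals the max flow.
In the residual graph, reachable from Well: {Well}.
Min-cut edges: Well→a (11), Well→b (6); capacity 11 + 6 = 17.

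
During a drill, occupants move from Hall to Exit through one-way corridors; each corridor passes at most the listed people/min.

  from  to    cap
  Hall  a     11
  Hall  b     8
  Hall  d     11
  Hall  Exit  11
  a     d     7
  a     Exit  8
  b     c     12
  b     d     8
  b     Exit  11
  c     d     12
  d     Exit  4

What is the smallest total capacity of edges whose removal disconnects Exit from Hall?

31

Augment Hall→Exit: bottleneck 11, flow now 11.
Augment Hall→a→Exit: bottleneck 8, flow now 19.
Augment Hall→b→Exit: bottleneck 8, flow now 27.
Augment Hall→d→Exit: bottleneck 4, flow now 31.
No augmenting path remains; maximum flow = 31.
By max-flow min-cut, the minimum cut capacity equals the max flow.
In the residual graph, reachable from Hall: {Hall, a, d}.
Min-cut edges: Hall→b (8), Hall→Exit (11), a→Exit (8), d→Exit (4); capacity 8 + 11 + 8 + 4 = 31.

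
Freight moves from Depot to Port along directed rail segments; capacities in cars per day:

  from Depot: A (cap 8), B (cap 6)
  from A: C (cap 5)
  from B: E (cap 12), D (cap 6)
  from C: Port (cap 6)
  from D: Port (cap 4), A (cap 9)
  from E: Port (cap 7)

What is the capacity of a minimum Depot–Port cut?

11

Augment Depot→A→C→Port: bottleneck 5, flow now 5.
Augment Depot→B→D→Port: bottleneck 4, flow now 9.
Augment Depot→B→E→Port: bottleneck 2, flow now 11.
No augmenting path remains; maximum flow = 11.
By max-flow min-cut, the minimum cut capacity equals the max flow.
In the residual graph, reachable from Depot: {Depot, A}.
Min-cut edges: Depot→B (6), A→C (5); capacity 6 + 5 = 11.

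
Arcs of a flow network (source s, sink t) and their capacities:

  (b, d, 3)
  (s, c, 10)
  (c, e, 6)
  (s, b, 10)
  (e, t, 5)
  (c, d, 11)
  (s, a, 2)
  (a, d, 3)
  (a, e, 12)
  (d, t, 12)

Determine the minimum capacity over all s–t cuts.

15

Augment s→a→d→t: bottleneck 2, flow now 2.
Augment s→b→d→t: bottleneck 3, flow now 5.
Augment s→c→d→t: bottleneck 7, flow now 12.
Augment s→c→e→t: bottleneck 3, flow now 15.
No augmenting path remains; maximum flow = 15.
By max-flow min-cut, the minimum cut capacity equals the max flow.
In the residual graph, reachable from s: {s, b}.
Min-cut edges: s→a (2), s→c (10), b→d (3); capacity 2 + 10 + 3 = 15.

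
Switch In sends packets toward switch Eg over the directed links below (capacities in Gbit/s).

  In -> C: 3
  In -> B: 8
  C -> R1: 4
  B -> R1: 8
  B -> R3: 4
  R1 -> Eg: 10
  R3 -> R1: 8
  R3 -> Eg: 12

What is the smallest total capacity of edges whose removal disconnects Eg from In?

Augment In→C→R1→Eg: bottleneck 3, flow now 3.
Augment In→B→R1→Eg: bottleneck 7, flow now 10.
Augment In→B→R3→Eg: bottleneck 1, flow now 11.
No augmenting path remains; maximum flow = 11.
By max-flow min-cut, the minimum cut capacity equals the max flow.
In the residual graph, reachable from In: {In}.
Min-cut edges: In→C (3), In→B (8); capacity 3 + 8 = 11.

11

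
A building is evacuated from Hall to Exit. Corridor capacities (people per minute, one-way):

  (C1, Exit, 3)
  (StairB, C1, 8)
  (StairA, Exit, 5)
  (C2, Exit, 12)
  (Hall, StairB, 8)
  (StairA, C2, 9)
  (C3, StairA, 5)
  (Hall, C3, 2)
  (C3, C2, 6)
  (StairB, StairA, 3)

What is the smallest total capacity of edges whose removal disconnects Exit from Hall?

Augment Hall→C3→StairA→Exit: bottleneck 2, flow now 2.
Augment Hall→StairB→StairA→Exit: bottleneck 3, flow now 5.
Augment Hall→StairB→C1→Exit: bottleneck 3, flow now 8.
No augmenting path remains; maximum flow = 8.
By max-flow min-cut, the minimum cut capacity equals the max flow.
In the residual graph, reachable from Hall: {Hall, StairB, C1}.
Min-cut edges: Hall→C3 (2), StairB→StairA (3), C1→Exit (3); capacity 2 + 3 + 3 = 8.

8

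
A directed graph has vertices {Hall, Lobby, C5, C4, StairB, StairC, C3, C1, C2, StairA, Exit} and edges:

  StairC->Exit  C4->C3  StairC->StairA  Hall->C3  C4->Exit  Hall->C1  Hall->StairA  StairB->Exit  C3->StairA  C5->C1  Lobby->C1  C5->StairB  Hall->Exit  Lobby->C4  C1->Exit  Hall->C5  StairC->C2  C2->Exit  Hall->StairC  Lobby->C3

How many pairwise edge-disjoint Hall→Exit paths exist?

Assign every edge capacity 1; by Menger, the answer equals the max flow.
Path Hall→Exit (+1); total 1.
Path Hall→StairC→Exit (+1); total 2.
Path Hall→C1→Exit (+1); total 3.
Path Hall→C5→StairB→Exit (+1); total 4.
No residual Hall→Exit path; max flow = 4.
Certifying cut of size 4: {Hall→C1, Hall→C5, Hall→Exit, Hall→StairC}.

4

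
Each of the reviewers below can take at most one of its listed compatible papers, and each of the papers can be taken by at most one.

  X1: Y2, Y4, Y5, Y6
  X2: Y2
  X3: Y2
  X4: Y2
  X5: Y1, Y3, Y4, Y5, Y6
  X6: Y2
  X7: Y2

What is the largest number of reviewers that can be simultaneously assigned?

3

Unit-capacity flow: source→left, listed edges, right→sink; max matching = max flow.
Augmenting path X1→Y2 (+1); matched 1.
Augmenting path X5→Y1 (+1); matched 2.
Augmenting path X2→Y2→X1→Y4 (+1); matched 3.
No augmenting path remains; maximum matching = 3.
König certificate: {X1, X5, Y2} is a vertex cover of size 3 (every listed pair touches it), so no matching can be larger.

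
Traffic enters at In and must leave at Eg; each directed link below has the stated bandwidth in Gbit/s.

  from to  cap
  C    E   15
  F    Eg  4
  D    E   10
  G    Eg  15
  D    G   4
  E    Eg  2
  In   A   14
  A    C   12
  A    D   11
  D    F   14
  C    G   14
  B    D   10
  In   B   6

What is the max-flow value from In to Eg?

20

Augment In→A→C→E→Eg: bottleneck 2, flow now 2.
Augment In→A→C→G→Eg: bottleneck 10, flow now 12.
Augment In→A→D→F→Eg: bottleneck 2, flow now 14.
Augment In→B→D→F→Eg: bottleneck 2, flow now 16.
Augment In→B→D→G→Eg: bottleneck 4, flow now 20.
No augmenting path remains; maximum flow = 20.
In the residual graph, reachable from In: {In}.
Min-cut edges: In→A (14), In→B (6); capacity 14 + 6 = 20.
This cut is saturated, so no flow can exceed 20.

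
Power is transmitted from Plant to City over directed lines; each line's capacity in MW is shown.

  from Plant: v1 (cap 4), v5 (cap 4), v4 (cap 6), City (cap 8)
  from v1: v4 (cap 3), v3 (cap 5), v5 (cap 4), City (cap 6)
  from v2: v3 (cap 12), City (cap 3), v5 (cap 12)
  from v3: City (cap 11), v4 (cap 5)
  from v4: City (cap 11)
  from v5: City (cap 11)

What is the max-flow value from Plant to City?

22

Augment Plant→City: bottleneck 8, flow now 8.
Augment Plant→v1→City: bottleneck 4, flow now 12.
Augment Plant→v4→City: bottleneck 6, flow now 18.
Augment Plant→v5→City: bottleneck 4, flow now 22.
No augmenting path remains; maximum flow = 22.
In the residual graph, reachable from Plant: {Plant}.
Min-cut edges: Plant→v1 (4), Plant→v4 (6), Plant→v5 (4), Plant→City (8); capacity 4 + 6 + 4 + 8 = 22.
This cut is saturated, so no flow can exceed 22.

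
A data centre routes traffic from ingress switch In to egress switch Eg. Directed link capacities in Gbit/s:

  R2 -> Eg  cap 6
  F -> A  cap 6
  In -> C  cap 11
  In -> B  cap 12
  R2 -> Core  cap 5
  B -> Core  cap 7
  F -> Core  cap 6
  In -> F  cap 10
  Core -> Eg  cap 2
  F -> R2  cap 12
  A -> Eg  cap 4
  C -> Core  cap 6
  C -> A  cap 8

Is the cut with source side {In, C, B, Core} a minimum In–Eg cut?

Given cut capacity: 10 + 8 + 2 = 20.
Augment In→C→Core→Eg: bottleneck 2, flow now 2.
Augment In→C→A→Eg: bottleneck 4, flow now 6.
Augment In→F→R2→Eg: bottleneck 6, flow now 12.
No augmenting path remains; maximum flow = 12.
In the residual graph, reachable from In: {In, C, F, B, R2, Core, A}.
Min-cut edges: R2→Eg (6), Core→Eg (2), A→Eg (4); capacity 6 + 2 + 4 = 12.
Cut capacity 20 exceeds the max flow 12, so it is not minimum.

No — its capacity is 20, but the minimum cut has capacity 12.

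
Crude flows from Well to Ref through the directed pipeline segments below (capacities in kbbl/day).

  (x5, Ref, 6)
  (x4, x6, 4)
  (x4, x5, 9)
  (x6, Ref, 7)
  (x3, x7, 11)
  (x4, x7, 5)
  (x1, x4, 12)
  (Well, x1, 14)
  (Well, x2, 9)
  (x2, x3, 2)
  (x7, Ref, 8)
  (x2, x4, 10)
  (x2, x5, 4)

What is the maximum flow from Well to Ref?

17

Augment Well→x2→x5→Ref: bottleneck 4, flow now 4.
Augment Well→x1→x4→x5→Ref: bottleneck 2, flow now 6.
Augment Well→x1→x4→x6→Ref: bottleneck 4, flow now 10.
Augment Well→x1→x4→x7→Ref: bottleneck 5, flow now 15.
Augment Well→x2→x3→x7→Ref: bottleneck 2, flow now 17.
No augmenting path remains; maximum flow = 17.
In the residual graph, reachable from Well: {Well, x1, x2, x4, x5}.
Min-cut edges: x2→x3 (2), x4→x6 (4), x4→x7 (5), x5→Ref (6); capacity 2 + 4 + 5 + 6 = 17.
This cut is saturated, so no flow can exceed 17.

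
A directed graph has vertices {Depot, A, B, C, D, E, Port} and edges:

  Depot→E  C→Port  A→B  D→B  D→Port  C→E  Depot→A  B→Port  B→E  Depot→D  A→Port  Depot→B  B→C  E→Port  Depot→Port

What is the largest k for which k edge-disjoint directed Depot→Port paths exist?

Assign every edge capacity 1; by Menger, the answer equals the max flow.
Path Depot→Port (+1); total 1.
Path Depot→A→Port (+1); total 2.
Path Depot→B→Port (+1); total 3.
Path Depot→D→Port (+1); total 4.
Path Depot→E→Port (+1); total 5.
No residual Depot→Port path; max flow = 5.
Certifying cut of size 5: {Depot→A, Depot→B, Depot→D, Depot→E, Depot→Port}.

5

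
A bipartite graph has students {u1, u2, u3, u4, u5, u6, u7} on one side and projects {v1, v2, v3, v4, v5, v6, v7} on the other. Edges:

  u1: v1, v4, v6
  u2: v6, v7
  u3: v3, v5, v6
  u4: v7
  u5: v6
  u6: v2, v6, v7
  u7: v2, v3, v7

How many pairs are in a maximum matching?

6

Unit-capacity flow: source→left, listed edges, right→sink; max matching = max flow.
Augmenting path u1→v1 (+1); matched 1.
Augmenting path u2→v6 (+1); matched 2.
Augmenting path u3→v3 (+1); matched 3.
Augmenting path u4→v7 (+1); matched 4.
Augmenting path u6→v2 (+1); matched 5.
Augmenting path u7→v3→u3→v5 (+1); matched 6.
No augmenting path remains; maximum matching = 6.
König certificate: {u1, u3, u6, u7, v6, v7} is a vertex cover of size 6 (every listed pair touches it), so no matching can be larger.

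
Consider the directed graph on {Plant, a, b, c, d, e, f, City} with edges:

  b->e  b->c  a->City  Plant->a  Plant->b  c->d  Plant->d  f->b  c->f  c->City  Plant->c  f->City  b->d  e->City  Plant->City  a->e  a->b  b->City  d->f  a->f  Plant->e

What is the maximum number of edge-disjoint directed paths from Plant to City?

6

Assign every edge capacity 1; by Menger, the answer equals the max flow.
Path Plant→City (+1); total 1.
Path Plant→a→City (+1); total 2.
Path Plant→b→City (+1); total 3.
Path Plant→c→City (+1); total 4.
Path Plant→e→City (+1); total 5.
Path Plant→d→f→City (+1); total 6.
No residual Plant→City path; max flow = 6.
Certifying cut of size 6: {Plant→City, Plant→a, Plant→b, Plant→c, Plant→d, Plant→e}.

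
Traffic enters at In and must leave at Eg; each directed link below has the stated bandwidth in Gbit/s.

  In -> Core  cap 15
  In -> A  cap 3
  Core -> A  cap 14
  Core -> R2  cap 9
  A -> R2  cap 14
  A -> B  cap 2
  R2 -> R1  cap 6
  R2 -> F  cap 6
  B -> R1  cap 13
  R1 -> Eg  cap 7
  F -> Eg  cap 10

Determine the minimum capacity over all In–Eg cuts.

13

Augment In→Core→R2→R1→Eg: bottleneck 6, flow now 6.
Augment In→Core→R2→F→Eg: bottleneck 3, flow now 9.
Augment In→A→R2→F→Eg: bottleneck 3, flow now 12.
Augment In→Core→A→B→R1→Eg: bottleneck 1, flow now 13.
No augmenting path remains; maximum flow = 13.
By max-flow min-cut, the minimum cut capacity equals the max flow.
In the residual graph, reachable from In: {In, Core, A, R2, B, R1}.
Min-cut edges: R2→F (6), R1→Eg (7); capacity 6 + 7 = 13.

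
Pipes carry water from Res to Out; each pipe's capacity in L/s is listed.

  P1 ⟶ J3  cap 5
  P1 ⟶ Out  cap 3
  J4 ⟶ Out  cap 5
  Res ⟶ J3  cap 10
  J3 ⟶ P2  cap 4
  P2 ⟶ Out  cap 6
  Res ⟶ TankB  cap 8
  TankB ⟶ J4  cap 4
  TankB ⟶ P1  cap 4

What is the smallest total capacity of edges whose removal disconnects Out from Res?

11

Augment Res→TankB→J4→Out: bottleneck 4, flow now 4.
Augment Res→TankB→P1→Out: bottleneck 3, flow now 7.
Augment Res→J3→P2→Out: bottleneck 4, flow now 11.
No augmenting path remains; maximum flow = 11.
By max-flow min-cut, the minimum cut capacity equals the max flow.
In the residual graph, reachable from Res: {Res, TankB, J3, P1}.
Min-cut edges: TankB→J4 (4), J3→P2 (4), P1→Out (3); capacity 4 + 4 + 3 = 11.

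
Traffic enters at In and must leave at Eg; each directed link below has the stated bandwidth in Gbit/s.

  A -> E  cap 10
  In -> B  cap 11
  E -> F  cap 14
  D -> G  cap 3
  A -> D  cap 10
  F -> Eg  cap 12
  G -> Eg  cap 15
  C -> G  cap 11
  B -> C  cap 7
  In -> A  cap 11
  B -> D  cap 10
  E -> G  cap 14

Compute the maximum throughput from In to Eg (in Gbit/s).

Augment In→A→D→G→Eg: bottleneck 3, flow now 3.
Augment In→A→E→F→Eg: bottleneck 8, flow now 11.
Augment In→B→C→G→Eg: bottleneck 7, flow now 18.
Augment In→B→D→A→E→F→Eg: bottleneck 2, flow now 20. (uses reverse residual edge)
No augmenting path remains; maximum flow = 20.
In the residual graph, reachable from In: {In, A, B, D}.
Min-cut edges: A→E (10), B→C (7), D→G (3); capacity 10 + 7 + 3 = 20.
This cut is saturated, so no flow can exceed 20.

20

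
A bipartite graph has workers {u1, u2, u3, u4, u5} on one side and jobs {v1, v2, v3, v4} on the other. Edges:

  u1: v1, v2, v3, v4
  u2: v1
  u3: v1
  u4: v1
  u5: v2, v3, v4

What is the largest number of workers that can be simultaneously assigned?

3

Unit-capacity flow: source→left, listed edges, right→sink; max matching = max flow.
Augmenting path u1→v1 (+1); matched 1.
Augmenting path u5→v2 (+1); matched 2.
Augmenting path u2→v1→u1→v3 (+1); matched 3.
No augmenting path remains; maximum matching = 3.
König certificate: {u1, u5, v1} is a vertex cover of size 3 (every listed pair touches it), so no matching can be larger.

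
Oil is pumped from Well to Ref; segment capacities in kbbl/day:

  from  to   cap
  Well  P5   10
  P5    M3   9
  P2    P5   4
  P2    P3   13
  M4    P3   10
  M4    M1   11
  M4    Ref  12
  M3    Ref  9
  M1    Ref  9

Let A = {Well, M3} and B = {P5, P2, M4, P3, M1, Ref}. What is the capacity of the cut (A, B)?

19

Edges leaving {Well, M3}: Well→P5 (10), M3→Ref (9).
Cut capacity = 10 + 9 = 19.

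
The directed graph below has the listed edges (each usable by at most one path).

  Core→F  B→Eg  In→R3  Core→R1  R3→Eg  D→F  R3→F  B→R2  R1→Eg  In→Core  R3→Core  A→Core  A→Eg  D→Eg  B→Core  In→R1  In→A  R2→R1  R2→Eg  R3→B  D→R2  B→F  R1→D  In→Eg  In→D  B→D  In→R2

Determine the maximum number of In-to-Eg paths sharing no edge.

Assign every edge capacity 1; by Menger, the answer equals the max flow.
Path In→Eg (+1); total 1.
Path In→R3→Eg (+1); total 2.
Path In→R2→Eg (+1); total 3.
Path In→D→Eg (+1); total 4.
Path In→R1→Eg (+1); total 5.
Path In→A→Eg (+1); total 6.
No residual In→Eg path; max flow = 6.
Certifying cut of size 6: {D→Eg, In→A, In→Eg, In→R3, R1→Eg, R2→Eg}.

6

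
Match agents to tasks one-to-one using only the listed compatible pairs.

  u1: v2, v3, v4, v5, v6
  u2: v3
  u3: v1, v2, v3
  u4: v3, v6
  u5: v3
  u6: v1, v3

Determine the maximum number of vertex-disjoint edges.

5

Unit-capacity flow: source→left, listed edges, right→sink; max matching = max flow.
Augmenting path u1→v2 (+1); matched 1.
Augmenting path u2→v3 (+1); matched 2.
Augmenting path u3→v1 (+1); matched 3.
Augmenting path u4→v6 (+1); matched 4.
Augmenting path u6→v1→u3→v2→u1→v4 (+1); matched 5.
No augmenting path remains; maximum matching = 5.
König certificate: {u1, u3, u4, u6, v3} is a vertex cover of size 5 (every listed pair touches it), so no matching can be larger.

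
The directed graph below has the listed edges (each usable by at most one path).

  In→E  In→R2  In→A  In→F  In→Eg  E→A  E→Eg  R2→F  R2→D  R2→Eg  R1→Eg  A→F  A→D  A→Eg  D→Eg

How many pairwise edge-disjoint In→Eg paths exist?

4

Assign every edge capacity 1; by Menger, the answer equals the max flow.
Path In→Eg (+1); total 1.
Path In→E→Eg (+1); total 2.
Path In→R2→Eg (+1); total 3.
Path In→A→Eg (+1); total 4.
No residual In→Eg path; max flow = 4.
Certifying cut of size 4: {In→A, In→E, In→Eg, In→R2}.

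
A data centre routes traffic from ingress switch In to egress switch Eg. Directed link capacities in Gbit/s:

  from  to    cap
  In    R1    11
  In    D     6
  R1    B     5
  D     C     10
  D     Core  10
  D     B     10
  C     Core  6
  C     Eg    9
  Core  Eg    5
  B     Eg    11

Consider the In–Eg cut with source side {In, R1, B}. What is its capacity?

17

Edges leaving {In, R1, B}: In→D (6), B→Eg (11).
Cut capacity = 6 + 11 = 17.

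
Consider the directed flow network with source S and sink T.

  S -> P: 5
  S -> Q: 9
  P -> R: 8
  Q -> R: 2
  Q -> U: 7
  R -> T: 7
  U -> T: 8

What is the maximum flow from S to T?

Augment S→P→R→T: bottleneck 5, flow now 5.
Augment S→Q→R→T: bottleneck 2, flow now 7.
Augment S→Q→U→T: bottleneck 7, flow now 14.
No augmenting path remains; maximum flow = 14.
In the residual graph, reachable from S: {S}.
Min-cut edges: S→P (5), S→Q (9); capacity 5 + 9 = 14.
This cut is saturated, so no flow can exceed 14.

14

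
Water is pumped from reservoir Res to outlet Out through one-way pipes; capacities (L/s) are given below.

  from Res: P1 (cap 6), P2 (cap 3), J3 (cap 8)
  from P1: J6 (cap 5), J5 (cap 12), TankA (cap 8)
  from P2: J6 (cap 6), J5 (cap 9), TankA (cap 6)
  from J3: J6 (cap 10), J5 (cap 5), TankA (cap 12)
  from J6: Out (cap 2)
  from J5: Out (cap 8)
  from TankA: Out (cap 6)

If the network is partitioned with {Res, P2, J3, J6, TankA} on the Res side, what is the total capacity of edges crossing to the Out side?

28

Edges leaving {Res, P2, J3, J6, TankA}: Res→P1 (6), P2→J5 (9), J3→J5 (5), J6→Out (2), TankA→Out (6).
Cut capacity = 6 + 9 + 5 + 2 + 6 = 28.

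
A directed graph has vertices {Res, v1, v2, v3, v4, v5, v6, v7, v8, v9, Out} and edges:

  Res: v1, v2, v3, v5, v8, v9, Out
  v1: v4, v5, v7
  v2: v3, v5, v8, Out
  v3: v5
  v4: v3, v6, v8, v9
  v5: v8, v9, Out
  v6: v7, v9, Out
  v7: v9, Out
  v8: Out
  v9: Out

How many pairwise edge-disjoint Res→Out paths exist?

Assign every edge capacity 1; by Menger, the answer equals the max flow.
Path Res→Out (+1); total 1.
Path Res→v2→Out (+1); total 2.
Path Res→v5→Out (+1); total 3.
Path Res→v8→Out (+1); total 4.
Path Res→v9→Out (+1); total 5.
Path Res→v1→v7→Out (+1); total 6.
No residual Res→Out path; max flow = 6.
Certifying cut of size 6: {Res→Out, Res→v1, Res→v2, v5→Out, v8→Out, v9→Out}.

6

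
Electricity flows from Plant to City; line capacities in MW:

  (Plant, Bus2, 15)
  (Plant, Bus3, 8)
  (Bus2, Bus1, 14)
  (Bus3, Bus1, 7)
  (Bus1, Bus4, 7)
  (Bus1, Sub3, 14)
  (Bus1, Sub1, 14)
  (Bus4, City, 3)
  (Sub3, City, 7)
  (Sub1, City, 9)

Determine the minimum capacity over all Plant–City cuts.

Augment Plant→Bus2→Bus1→Bus4→City: bottleneck 3, flow now 3.
Augment Plant→Bus2→Bus1→Sub3→City: bottleneck 7, flow now 10.
Augment Plant→Bus2→Bus1→Sub1→City: bottleneck 4, flow now 14.
Augment Plant→Bus3→Bus1→Sub1→City: bottleneck 5, flow now 19.
No augmenting path remains; maximum flow = 19.
By max-flow min-cut, the minimum cut capacity equals the max flow.
In the residual graph, reachable from Plant: {Plant, Bus2, Bus3, Bus1, Bus4, Sub3, Sub1}.
Min-cut edges: Bus4→City (3), Sub3→City (7), Sub1→City (9); capacity 3 + 7 + 9 = 19.

19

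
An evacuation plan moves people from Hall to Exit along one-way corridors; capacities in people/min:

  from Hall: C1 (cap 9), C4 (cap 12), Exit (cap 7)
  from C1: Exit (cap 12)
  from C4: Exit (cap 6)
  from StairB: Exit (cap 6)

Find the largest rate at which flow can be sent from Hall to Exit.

22

Augment Hall→Exit: bottleneck 7, flow now 7.
Augment Hall→C1→Exit: bottleneck 9, flow now 16.
Augment Hall→C4→Exit: bottleneck 6, flow now 22.
No augmenting path remains; maximum flow = 22.
In the residual graph, reachable from Hall: {Hall, C4}.
Min-cut edges: Hall→C1 (9), Hall→Exit (7), C4→Exit (6); capacity 9 + 7 + 6 = 22.
This cut is saturated, so no flow can exceed 22.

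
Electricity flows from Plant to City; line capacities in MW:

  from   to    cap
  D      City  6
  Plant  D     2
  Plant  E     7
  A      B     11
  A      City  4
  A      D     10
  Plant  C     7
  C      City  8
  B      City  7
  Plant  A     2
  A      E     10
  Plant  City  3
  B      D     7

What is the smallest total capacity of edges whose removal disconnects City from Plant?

Augment Plant→City: bottleneck 3, flow now 3.
Augment Plant→A→City: bottleneck 2, flow now 5.
Augment Plant→C→City: bottleneck 7, flow now 12.
Augment Plant→D→City: bottleneck 2, flow now 14.
No augmenting path remains; maximum flow = 14.
By max-flow min-cut, the minimum cut capacity equals the max flow.
In the residual graph, reachable from Plant: {Plant, E}.
Min-cut edges: Plant→A (2), Plant→C (7), Plant→D (2), Plant→City (3); capacity 2 + 7 + 2 + 3 = 14.

14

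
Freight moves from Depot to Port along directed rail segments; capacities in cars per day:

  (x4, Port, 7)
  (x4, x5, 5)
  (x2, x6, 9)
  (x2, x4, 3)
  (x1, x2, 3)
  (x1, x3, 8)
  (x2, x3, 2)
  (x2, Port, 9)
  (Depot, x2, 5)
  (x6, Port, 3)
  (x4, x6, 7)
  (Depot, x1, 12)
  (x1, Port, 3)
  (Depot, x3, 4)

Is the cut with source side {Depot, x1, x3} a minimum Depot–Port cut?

Given cut capacity: 5 + 3 + 3 = 11.
Augment Depot→x1→Port: bottleneck 3, flow now 3.
Augment Depot→x2→Port: bottleneck 5, flow now 8.
Augment Depot→x1→x2→Port: bottleneck 3, flow now 11.
No augmenting path remains; maximum flow = 11.
Cut capacity 11 equals the max flow, so it is a minimum cut.

Yes — it is a minimum cut (capacity 11).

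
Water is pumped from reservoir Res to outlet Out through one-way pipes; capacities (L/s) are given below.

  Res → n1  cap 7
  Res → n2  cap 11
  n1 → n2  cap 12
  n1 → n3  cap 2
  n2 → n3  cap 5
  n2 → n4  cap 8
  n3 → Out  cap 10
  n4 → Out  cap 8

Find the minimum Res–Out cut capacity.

15

Augment Res→n1→n3→Out: bottleneck 2, flow now 2.
Augment Res→n2→n3→Out: bottleneck 5, flow now 7.
Augment Res→n2→n4→Out: bottleneck 6, flow now 13.
Augment Res→n1→n2→n4→Out: bottleneck 2, flow now 15.
No augmenting path remains; maximum flow = 15.
By max-flow min-cut, the minimum cut capacity equals the max flow.
In the residual graph, reachable from Res: {Res, n1, n2}.
Min-cut edges: n1→n3 (2), n2→n3 (5), n2→n4 (8); capacity 2 + 5 + 8 = 15.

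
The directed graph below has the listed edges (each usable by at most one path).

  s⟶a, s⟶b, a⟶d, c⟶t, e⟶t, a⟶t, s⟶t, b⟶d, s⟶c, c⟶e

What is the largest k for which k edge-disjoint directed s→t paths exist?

Assign every edge capacity 1; by Menger, the answer equals the max flow.
Path s→t (+1); total 1.
Path s→a→t (+1); total 2.
Path s→c→t (+1); total 3.
No residual s→t path; max flow = 3.
Certifying cut of size 3: {s→a, s→c, s→t}.

3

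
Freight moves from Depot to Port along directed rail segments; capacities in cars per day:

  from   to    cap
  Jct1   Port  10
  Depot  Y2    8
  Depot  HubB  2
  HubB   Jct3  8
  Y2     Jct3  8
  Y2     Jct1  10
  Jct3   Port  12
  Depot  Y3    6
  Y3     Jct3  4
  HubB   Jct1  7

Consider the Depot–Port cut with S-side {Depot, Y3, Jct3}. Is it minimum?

No — its capacity is 22, but the minimum cut has capacity 14.

Given cut capacity: 2 + 8 + 12 = 22.
Augment Depot→HubB→Jct3→Port: bottleneck 2, flow now 2.
Augment Depot→Y3→Jct3→Port: bottleneck 4, flow now 6.
Augment Depot→Y2→Jct3→Port: bottleneck 6, flow now 12.
Augment Depot→Y2→Jct1→Port: bottleneck 2, flow now 14.
No augmenting path remains; maximum flow = 14.
In the residual graph, reachable from Depot: {Depot, Y3}.
Min-cut edges: Depot→HubB (2), Depot→Y2 (8), Y3→Jct3 (4); capacity 2 + 8 + 4 = 14.
Cut capacity 22 exceeds the max flow 14, so it is not minimum.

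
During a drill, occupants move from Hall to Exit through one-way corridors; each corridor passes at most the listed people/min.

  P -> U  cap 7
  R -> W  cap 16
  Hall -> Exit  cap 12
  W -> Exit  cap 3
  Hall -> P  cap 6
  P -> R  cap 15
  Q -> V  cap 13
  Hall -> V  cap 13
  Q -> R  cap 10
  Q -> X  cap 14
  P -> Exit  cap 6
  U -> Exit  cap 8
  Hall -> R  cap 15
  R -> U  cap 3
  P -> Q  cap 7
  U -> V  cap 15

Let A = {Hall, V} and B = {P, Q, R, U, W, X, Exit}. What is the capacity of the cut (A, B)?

Edges leaving {Hall, V}: Hall→P (6), Hall→R (15), Hall→Exit (12).
Cut capacity = 6 + 15 + 12 = 33.

33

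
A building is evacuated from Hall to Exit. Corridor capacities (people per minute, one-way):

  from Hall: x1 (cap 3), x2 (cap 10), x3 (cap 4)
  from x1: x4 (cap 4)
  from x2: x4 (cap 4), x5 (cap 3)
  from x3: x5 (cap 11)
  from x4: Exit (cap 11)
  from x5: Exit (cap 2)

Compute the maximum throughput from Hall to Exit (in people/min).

9

Augment Hall→x1→x4→Exit: bottleneck 3, flow now 3.
Augment Hall→x2→x4→Exit: bottleneck 4, flow now 7.
Augment Hall→x2→x5→Exit: bottleneck 2, flow now 9.
No augmenting path remains; maximum flow = 9.
In the residual graph, reachable from Hall: {Hall, x2, x3, x5}.
Min-cut edges: Hall→x1 (3), x2→x4 (4), x5→Exit (2); capacity 3 + 4 + 2 = 9.
This cut is saturated, so no flow can exceed 9.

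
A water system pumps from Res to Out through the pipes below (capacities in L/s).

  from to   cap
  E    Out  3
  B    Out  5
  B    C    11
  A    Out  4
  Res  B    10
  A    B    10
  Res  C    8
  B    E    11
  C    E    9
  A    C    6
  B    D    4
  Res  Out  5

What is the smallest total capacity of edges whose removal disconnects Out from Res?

Augment Res→Out: bottleneck 5, flow now 5.
Augment Res→B→Out: bottleneck 5, flow now 10.
Augment Res→B→E→Out: bottleneck 3, flow now 13.
No augmenting path remains; maximum flow = 13.
By max-flow min-cut, the minimum cut capacity equals the max flow.
In the residual graph, reachable from Res: {Res, B, C, D, E}.
Min-cut edges: Res→Out (5), B→Out (5), E→Out (3); capacity 5 + 5 + 3 = 13.

13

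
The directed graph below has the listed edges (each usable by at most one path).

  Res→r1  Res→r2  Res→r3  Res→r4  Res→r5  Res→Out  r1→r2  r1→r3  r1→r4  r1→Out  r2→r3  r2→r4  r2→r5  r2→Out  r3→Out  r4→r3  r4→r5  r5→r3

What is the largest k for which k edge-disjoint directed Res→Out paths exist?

4

Assign every edge capacity 1; by Menger, the answer equals the max flow.
Path Res→Out (+1); total 1.
Path Res→r1→Out (+1); total 2.
Path Res→r2→Out (+1); total 3.
Path Res→r3→Out (+1); total 4.
No residual Res→Out path; max flow = 4.
Certifying cut of size 4: {Res→Out, Res→r1, Res→r2, r3→Out}.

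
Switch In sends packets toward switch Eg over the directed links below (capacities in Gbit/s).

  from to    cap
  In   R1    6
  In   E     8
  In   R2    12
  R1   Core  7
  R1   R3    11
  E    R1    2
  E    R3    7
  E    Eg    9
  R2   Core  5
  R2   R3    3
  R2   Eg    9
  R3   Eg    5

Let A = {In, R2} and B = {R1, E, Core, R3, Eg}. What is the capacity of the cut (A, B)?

31

Edges leaving {In, R2}: In→R1 (6), In→E (8), R2→Core (5), R2→R3 (3), R2→Eg (9).
Cut capacity = 6 + 8 + 5 + 3 + 9 = 31.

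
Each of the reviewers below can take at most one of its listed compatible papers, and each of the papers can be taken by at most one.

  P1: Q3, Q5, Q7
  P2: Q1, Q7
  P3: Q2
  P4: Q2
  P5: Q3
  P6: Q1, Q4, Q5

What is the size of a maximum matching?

5

Unit-capacity flow: source→left, listed edges, right→sink; max matching = max flow.
Augmenting path P1→Q3 (+1); matched 1.
Augmenting path P2→Q1 (+1); matched 2.
Augmenting path P3→Q2 (+1); matched 3.
Augmenting path P6→Q4 (+1); matched 4.
Augmenting path P5→Q3→P1→Q5 (+1); matched 5.
No augmenting path remains; maximum matching = 5.
König certificate: {P1, P2, P5, P6, Q2} is a vertex cover of size 5 (every listed pair touches it), so no matching can be larger.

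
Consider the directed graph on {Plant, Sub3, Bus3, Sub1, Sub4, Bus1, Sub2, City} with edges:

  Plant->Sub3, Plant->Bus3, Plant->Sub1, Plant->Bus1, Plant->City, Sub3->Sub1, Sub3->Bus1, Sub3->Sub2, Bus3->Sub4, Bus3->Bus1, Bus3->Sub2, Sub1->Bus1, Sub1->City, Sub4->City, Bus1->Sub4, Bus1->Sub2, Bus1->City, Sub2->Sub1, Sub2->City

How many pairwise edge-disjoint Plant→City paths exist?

5

Assign every edge capacity 1; by Menger, the answer equals the max flow.
Path Plant→City (+1); total 1.
Path Plant→Sub1→City (+1); total 2.
Path Plant→Bus1→City (+1); total 3.
Path Plant→Sub3→Sub2→City (+1); total 4.
Path Plant→Bus3→Sub4→City (+1); total 5.
No residual Plant→City path; max flow = 5.
Certifying cut of size 5: {Plant→Bus1, Plant→Bus3, Plant→City, Plant→Sub1, Plant→Sub3}.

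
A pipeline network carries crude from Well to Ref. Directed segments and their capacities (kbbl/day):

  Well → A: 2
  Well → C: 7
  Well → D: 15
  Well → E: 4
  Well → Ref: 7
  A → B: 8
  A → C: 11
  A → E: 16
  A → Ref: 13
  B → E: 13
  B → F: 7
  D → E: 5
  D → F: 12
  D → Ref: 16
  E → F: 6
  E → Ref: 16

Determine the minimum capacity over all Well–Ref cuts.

Augment Well→Ref: bottleneck 7, flow now 7.
Augment Well→A→Ref: bottleneck 2, flow now 9.
Augment Well→D→Ref: bottleneck 15, flow now 24.
Augment Well→E→Ref: bottleneck 4, flow now 28.
No augmenting path remains; maximum flow = 28.
By max-flow min-cut, the minimum cut capacity equals the max flow.
In the residual graph, reachable from Well: {Well, C}.
Min-cut edges: Well→A (2), Well→D (15), Well→E (4), Well→Ref (7); capacity 2 + 15 + 4 + 7 = 28.

28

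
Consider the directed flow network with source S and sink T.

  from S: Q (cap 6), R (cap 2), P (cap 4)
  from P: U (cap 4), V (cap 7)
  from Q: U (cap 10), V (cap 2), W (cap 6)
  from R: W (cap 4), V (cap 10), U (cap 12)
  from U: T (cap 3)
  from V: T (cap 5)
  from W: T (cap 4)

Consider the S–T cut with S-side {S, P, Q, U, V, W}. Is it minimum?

Given cut capacity: 2 + 3 + 5 + 4 = 14.
Augment S→P→U→T: bottleneck 3, flow now 3.
Augment S→P→V→T: bottleneck 1, flow now 4.
Augment S→Q→V→T: bottleneck 2, flow now 6.
Augment S→Q→W→T: bottleneck 4, flow now 10.
Augment S→R→V→T: bottleneck 2, flow now 12.
No augmenting path remains; maximum flow = 12.
In the residual graph, reachable from S: {S}.
Min-cut edges: S→P (4), S→Q (6), S→R (2); capacity 4 + 6 + 2 = 12.
Cut capacity 14 exceeds the max flow 12, so it is not minimum.

No — its capacity is 14, but the minimum cut has capacity 12.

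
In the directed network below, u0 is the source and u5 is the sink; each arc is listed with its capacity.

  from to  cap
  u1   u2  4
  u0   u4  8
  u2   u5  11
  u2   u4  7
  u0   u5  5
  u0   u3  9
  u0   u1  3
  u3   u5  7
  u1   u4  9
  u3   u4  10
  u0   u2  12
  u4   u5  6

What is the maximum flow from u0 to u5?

29

Augment u0→u5: bottleneck 5, flow now 5.
Augment u0→u2→u5: bottleneck 11, flow now 16.
Augment u0→u3→u5: bottleneck 7, flow now 23.
Augment u0→u4→u5: bottleneck 6, flow now 29.
No augmenting path remains; maximum flow = 29.
In the residual graph, reachable from u0: {u0, u1, u2, u3, u4}.
Min-cut edges: u0→u5 (5), u2→u5 (11), u3→u5 (7), u4→u5 (6); capacity 5 + 11 + 7 + 6 = 29.
This cut is saturated, so no flow can exceed 29.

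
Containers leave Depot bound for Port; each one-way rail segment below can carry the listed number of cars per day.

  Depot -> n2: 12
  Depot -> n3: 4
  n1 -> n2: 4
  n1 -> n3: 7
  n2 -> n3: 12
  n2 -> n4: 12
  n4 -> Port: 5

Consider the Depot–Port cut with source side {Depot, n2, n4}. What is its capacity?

Edges leaving {Depot, n2, n4}: Depot→n3 (4), n2→n3 (12), n4→Port (5).
Cut capacity = 4 + 12 + 5 = 21.

21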